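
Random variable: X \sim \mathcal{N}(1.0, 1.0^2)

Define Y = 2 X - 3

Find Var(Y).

For Y = aX + b: Var(Y) = a² * Var(X)
Var(X) = 1.0^2 = 1
Var(Y) = 2² * 1 = 4 * 1 = 4

4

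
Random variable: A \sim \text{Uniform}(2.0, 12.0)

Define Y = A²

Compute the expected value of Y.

E[A²] = Var(A) + (E[A])² = 8.3333333 + 49 = 57.333333

57.333333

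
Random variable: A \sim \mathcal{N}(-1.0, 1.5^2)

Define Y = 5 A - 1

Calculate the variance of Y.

For Y = aA + b: Var(Y) = a² * Var(A)
Var(A) = 1.5^2 = 2.25
Var(Y) = 5² * 2.25 = 25 * 2.25 = 56.25

56.25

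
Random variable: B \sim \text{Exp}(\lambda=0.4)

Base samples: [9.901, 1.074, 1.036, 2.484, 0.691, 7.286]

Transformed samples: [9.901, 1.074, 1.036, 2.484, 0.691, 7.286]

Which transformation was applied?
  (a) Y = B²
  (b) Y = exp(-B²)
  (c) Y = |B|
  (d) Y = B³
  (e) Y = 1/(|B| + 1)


Checking option (c) Y = |B|:
  B = 9.901 -> Y = 9.901 ✓
  B = 1.074 -> Y = 1.074 ✓
  B = 1.036 -> Y = 1.036 ✓
All samples match this transformation.

(c) |B|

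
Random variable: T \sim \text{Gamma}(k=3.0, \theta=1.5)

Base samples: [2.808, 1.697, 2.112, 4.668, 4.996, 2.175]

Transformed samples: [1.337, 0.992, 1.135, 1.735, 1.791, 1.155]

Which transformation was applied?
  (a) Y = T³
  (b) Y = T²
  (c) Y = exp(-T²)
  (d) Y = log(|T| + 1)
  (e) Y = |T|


Checking option (d) Y = log(|T| + 1):
  T = 2.808 -> Y = 1.337 ✓
  T = 1.697 -> Y = 0.992 ✓
  T = 2.112 -> Y = 1.135 ✓
All samples match this transformation.

(d) log(|T| + 1)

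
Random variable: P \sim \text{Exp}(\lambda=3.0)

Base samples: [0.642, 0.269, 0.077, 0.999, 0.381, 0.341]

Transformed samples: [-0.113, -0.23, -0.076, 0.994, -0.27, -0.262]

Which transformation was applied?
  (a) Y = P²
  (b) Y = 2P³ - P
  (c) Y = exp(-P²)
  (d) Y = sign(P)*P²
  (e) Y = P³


Checking option (b) Y = 2P³ - P:
  P = 0.642 -> Y = -0.113 ✓
  P = 0.269 -> Y = -0.23 ✓
  P = 0.077 -> Y = -0.076 ✓
All samples match this transformation.

(b) 2P³ - P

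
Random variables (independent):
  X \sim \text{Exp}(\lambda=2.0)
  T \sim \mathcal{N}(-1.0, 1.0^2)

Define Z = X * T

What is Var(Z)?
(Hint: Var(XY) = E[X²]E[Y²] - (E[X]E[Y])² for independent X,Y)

Var(XY) = E[X²]E[Y²] - (E[X]E[Y])²
E[X] = 0.5, Var(X) = 0.25
E[T] = -1, Var(T) = 1
E[X²] = 0.25 + 0.5² = 0.5
E[T²] = 1 + (-1)² = 2
Var(Z) = 0.5*2 - (0.5*(-1))²
= 1 - 0.25 = 0.75

0.75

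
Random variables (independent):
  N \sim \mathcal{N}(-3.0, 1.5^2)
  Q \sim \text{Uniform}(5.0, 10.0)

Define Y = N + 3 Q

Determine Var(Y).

For independent RVs: Var(aX + bY) = a²Var(X) + b²Var(Y)
Var(N) = 2.25
Var(Q) = 2.0833333
Var(Y) = 1²*2.25 + 3²*2.0833333
= 1*2.25 + 9*2.0833333 = 21

21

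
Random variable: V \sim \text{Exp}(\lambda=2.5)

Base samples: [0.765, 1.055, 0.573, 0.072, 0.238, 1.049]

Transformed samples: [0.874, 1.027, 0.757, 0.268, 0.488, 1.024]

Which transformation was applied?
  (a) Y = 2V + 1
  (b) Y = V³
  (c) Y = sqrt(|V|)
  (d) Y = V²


Checking option (c) Y = sqrt(|V|):
  V = 0.765 -> Y = 0.874 ✓
  V = 1.055 -> Y = 1.027 ✓
  V = 0.573 -> Y = 0.757 ✓
All samples match this transformation.

(c) sqrt(|V|)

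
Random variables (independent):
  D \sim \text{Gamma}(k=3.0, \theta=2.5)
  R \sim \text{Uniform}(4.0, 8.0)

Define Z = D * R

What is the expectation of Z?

For independent RVs: E[XY] = E[X]*E[Y]
E[D] = 7.5
E[R] = 6
E[Z] = 7.5 * 6 = 45

45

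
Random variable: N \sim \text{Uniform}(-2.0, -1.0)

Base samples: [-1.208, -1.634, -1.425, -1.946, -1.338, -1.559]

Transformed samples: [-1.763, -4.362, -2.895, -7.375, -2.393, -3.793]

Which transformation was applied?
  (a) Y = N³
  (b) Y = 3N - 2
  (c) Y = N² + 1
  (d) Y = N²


Checking option (a) Y = N³:
  N = -1.208 -> Y = -1.763 ✓
  N = -1.634 -> Y = -4.362 ✓
  N = -1.425 -> Y = -2.895 ✓
All samples match this transformation.

(a) N³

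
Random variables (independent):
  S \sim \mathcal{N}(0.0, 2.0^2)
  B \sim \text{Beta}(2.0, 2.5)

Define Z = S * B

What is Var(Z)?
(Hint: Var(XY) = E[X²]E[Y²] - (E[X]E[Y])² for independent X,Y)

Var(XY) = E[X²]E[Y²] - (E[X]E[Y])²
E[S] = 0, Var(S) = 4
E[B] = 0.44444444, Var(B) = 0.044893378
E[S²] = 4 + 0² = 4
E[B²] = 0.044893378 + 0.44444444² = 0.24242424
Var(Z) = 4*0.24242424 - (0*0.44444444)²
= 0.96969697 - 0 = 0.96969697

0.96969697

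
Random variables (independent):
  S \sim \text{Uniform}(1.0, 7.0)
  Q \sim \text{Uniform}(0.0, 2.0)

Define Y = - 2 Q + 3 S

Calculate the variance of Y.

For independent RVs: Var(aX + bY) = a²Var(X) + b²Var(Y)
Var(S) = 3
Var(Q) = 0.33333333
Var(Y) = 3²*3 + (-2)²*0.33333333
= 9*3 + 4*0.33333333 = 28.333333

28.333333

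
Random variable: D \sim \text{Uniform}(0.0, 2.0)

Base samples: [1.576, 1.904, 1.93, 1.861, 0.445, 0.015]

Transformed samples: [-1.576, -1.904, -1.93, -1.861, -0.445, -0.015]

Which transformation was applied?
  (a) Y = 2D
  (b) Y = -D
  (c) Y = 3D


Checking option (b) Y = -D:
  D = 1.576 -> Y = -1.576 ✓
  D = 1.904 -> Y = -1.904 ✓
  D = 1.93 -> Y = -1.93 ✓
All samples match this transformation.

(b) -D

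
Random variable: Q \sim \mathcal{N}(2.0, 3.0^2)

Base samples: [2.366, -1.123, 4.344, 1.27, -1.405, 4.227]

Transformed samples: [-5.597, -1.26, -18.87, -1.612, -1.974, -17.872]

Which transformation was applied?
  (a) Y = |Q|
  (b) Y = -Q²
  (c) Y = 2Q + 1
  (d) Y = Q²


Checking option (b) Y = -Q²:
  Q = 2.366 -> Y = -5.597 ✓
  Q = -1.123 -> Y = -1.26 ✓
  Q = 4.344 -> Y = -18.87 ✓
All samples match this transformation.

(b) -Q²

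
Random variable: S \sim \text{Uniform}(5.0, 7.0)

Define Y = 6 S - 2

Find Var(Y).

For Y = aS + b: Var(Y) = a² * Var(S)
Var(S) = (7 - 5)^2/12 = 0.33333333
Var(Y) = 6² * 0.33333333 = 36 * 0.33333333 = 12

12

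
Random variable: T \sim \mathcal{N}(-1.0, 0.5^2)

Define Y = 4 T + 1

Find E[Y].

For Y = 4T + 1:
E[Y] = 4 * E[T] + 1
E[T] = -1.0 = -1
E[Y] = 4 * (-1) + 1 = -3

-3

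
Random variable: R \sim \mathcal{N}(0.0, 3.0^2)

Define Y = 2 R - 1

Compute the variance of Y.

For Y = aR + b: Var(Y) = a² * Var(R)
Var(R) = 3.0^2 = 9
Var(Y) = 2² * 9 = 4 * 9 = 36

36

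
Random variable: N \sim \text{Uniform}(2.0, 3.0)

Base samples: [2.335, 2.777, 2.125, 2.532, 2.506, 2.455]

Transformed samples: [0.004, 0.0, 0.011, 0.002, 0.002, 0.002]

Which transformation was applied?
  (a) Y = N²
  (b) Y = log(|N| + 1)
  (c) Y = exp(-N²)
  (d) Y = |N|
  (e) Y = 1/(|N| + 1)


Checking option (c) Y = exp(-N²):
  N = 2.335 -> Y = 0.004 ✓
  N = 2.777 -> Y = 0.0 ✓
  N = 2.125 -> Y = 0.011 ✓
All samples match this transformation.

(c) exp(-N²)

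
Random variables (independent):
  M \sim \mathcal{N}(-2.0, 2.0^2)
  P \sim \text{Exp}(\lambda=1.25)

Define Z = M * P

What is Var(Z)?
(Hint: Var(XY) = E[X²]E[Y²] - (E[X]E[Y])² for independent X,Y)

Var(XY) = E[X²]E[Y²] - (E[X]E[Y])²
E[M] = -2, Var(M) = 4
E[P] = 0.8, Var(P) = 0.64
E[M²] = 4 + (-2)² = 8
E[P²] = 0.64 + 0.8² = 1.28
Var(Z) = 8*1.28 - (-2*0.8)²
= 10.24 - 2.56 = 7.68

7.68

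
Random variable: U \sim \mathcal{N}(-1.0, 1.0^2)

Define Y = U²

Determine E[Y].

Using E[X²] = Var(X) + (E[X])²:
E[U] = -1
Var(U) = 1.0^2 = 1
E[U²] = 1 + (-1)² = 1 + 1 = 2

2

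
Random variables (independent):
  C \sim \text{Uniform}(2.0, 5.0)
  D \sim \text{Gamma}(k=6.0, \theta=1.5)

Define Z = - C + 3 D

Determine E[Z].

E[Z] = -1*E[C] + 3*E[D]
E[C] = 3.5
E[D] = 9
E[Z] = -1*3.5 + 3*9 = 23.5

23.5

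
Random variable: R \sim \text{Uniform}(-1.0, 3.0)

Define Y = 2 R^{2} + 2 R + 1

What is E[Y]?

E[Y] = 2*E[R²] + 2*E[R] + 1
E[R] = 1
E[R²] = Var(R) + (E[R])² = 1.3333333 + 1 = 2.3333333
E[Y] = 2*2.3333333 + 2*1 + 1 = 7.6666667

7.6666667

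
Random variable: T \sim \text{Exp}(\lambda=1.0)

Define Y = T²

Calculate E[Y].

Using E[X²] = Var(X) + (E[X])²:
E[T] = 1
Var(T) = 1/1.0^2 = 1
E[T²] = 1 + 1² = 1 + 1 = 2

2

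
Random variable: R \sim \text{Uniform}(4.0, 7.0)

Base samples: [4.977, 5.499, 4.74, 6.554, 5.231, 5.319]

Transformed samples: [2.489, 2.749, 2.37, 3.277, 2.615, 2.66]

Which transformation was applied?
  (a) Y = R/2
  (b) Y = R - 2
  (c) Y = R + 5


Checking option (a) Y = R/2:
  R = 4.977 -> Y = 2.489 ✓
  R = 5.499 -> Y = 2.749 ✓
  R = 4.74 -> Y = 2.37 ✓
All samples match this transformation.

(a) R/2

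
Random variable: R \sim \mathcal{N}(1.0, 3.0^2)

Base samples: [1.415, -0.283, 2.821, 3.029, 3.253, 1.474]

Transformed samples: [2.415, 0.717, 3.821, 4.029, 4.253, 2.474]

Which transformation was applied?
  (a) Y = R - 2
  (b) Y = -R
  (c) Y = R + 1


Checking option (c) Y = R + 1:
  R = 1.415 -> Y = 2.415 ✓
  R = -0.283 -> Y = 0.717 ✓
  R = 2.821 -> Y = 3.821 ✓
All samples match this transformation.

(c) R + 1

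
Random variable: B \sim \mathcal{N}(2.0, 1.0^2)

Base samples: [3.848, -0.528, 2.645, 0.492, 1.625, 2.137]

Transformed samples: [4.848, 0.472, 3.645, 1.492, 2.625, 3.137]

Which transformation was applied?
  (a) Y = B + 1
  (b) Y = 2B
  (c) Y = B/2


Checking option (a) Y = B + 1:
  B = 3.848 -> Y = 4.848 ✓
  B = -0.528 -> Y = 0.472 ✓
  B = 2.645 -> Y = 3.645 ✓
All samples match this transformation.

(a) B + 1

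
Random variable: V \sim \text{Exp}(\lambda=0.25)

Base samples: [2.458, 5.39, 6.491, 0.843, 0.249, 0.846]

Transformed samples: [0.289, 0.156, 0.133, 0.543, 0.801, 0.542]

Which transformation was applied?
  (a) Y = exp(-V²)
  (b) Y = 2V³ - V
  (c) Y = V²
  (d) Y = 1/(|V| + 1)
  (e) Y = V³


Checking option (d) Y = 1/(|V| + 1):
  V = 2.458 -> Y = 0.289 ✓
  V = 5.39 -> Y = 0.156 ✓
  V = 6.491 -> Y = 0.133 ✓
All samples match this transformation.

(d) 1/(|V| + 1)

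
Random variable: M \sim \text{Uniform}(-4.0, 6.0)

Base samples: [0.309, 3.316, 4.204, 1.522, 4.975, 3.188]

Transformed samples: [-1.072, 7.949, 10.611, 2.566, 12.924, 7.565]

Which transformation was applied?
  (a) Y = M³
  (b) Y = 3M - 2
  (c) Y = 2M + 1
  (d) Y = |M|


Checking option (b) Y = 3M - 2:
  M = 0.309 -> Y = -1.072 ✓
  M = 3.316 -> Y = 7.949 ✓
  M = 4.204 -> Y = 10.611 ✓
All samples match this transformation.

(b) 3M - 2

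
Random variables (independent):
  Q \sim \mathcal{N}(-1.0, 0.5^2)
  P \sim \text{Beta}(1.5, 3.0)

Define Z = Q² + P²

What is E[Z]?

E[Z] = E[Q²] + E[P²]
E[Q²] = Var(Q) + E[Q]² = 0.25 + 1 = 1.25
E[P²] = Var(P) + E[P]² = 0.04040404 + 0.11111111 = 0.15151515
E[Z] = 1.25 + 0.15151515 = 1.4015152

1.4015152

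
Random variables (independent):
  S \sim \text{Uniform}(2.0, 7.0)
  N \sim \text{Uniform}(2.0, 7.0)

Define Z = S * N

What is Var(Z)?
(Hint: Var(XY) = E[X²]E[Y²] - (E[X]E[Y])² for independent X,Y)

Var(XY) = E[X²]E[Y²] - (E[X]E[Y])²
E[S] = 4.5, Var(S) = 2.0833333
E[N] = 4.5, Var(N) = 2.0833333
E[S²] = 2.0833333 + 4.5² = 22.333333
E[N²] = 2.0833333 + 4.5² = 22.333333
Var(Z) = 22.333333*22.333333 - (4.5*4.5)²
= 498.77778 - 410.0625 = 88.715278

88.715278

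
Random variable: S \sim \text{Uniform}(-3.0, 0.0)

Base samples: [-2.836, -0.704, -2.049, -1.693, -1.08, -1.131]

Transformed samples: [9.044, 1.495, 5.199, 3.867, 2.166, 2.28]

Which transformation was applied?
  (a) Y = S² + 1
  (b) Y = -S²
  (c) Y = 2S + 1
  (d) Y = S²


Checking option (a) Y = S² + 1:
  S = -2.836 -> Y = 9.044 ✓
  S = -0.704 -> Y = 1.495 ✓
  S = -2.049 -> Y = 5.199 ✓
All samples match this transformation.

(a) S² + 1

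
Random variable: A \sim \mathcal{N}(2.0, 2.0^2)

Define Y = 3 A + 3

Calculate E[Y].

For Y = 3A + 3:
E[Y] = 3 * E[A] + 3
E[A] = 2.0 = 2
E[Y] = 3 * 2 + 3 = 9

9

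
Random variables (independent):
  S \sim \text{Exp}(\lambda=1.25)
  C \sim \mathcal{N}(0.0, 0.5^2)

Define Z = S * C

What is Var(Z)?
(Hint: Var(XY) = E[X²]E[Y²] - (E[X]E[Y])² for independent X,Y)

Var(XY) = E[X²]E[Y²] - (E[X]E[Y])²
E[S] = 0.8, Var(S) = 0.64
E[C] = 0, Var(C) = 0.25
E[S²] = 0.64 + 0.8² = 1.28
E[C²] = 0.25 + 0² = 0.25
Var(Z) = 1.28*0.25 - (0.8*0)²
= 0.32 - 0 = 0.32

0.32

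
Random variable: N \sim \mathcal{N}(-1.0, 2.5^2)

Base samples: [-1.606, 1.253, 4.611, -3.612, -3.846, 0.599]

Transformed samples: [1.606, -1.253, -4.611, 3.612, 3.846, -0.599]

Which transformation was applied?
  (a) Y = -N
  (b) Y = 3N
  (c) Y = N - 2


Checking option (a) Y = -N:
  N = -1.606 -> Y = 1.606 ✓
  N = 1.253 -> Y = -1.253 ✓
  N = 4.611 -> Y = -4.611 ✓
All samples match this transformation.

(a) -N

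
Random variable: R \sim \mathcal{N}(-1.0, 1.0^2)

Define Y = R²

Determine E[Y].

E[R²] = Var(R) + (E[R])² = 1 + 1 = 2

2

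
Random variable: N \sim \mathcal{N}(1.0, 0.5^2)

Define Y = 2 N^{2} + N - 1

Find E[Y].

E[Y] = 2*E[N²] + 1*E[N] - 1
E[N] = 1
E[N²] = Var(N) + (E[N])² = 0.25 + 1 = 1.25
E[Y] = 2*1.25 + 1*1 - 1 = 2.5

2.5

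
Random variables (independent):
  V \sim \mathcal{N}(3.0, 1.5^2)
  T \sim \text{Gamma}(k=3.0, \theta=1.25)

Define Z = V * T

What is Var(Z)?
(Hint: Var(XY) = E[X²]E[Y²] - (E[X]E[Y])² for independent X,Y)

Var(XY) = E[X²]E[Y²] - (E[X]E[Y])²
E[V] = 3, Var(V) = 2.25
E[T] = 3.75, Var(T) = 4.6875
E[V²] = 2.25 + 3² = 11.25
E[T²] = 4.6875 + 3.75² = 18.75
Var(Z) = 11.25*18.75 - (3*3.75)²
= 210.9375 - 126.5625 = 84.375

84.375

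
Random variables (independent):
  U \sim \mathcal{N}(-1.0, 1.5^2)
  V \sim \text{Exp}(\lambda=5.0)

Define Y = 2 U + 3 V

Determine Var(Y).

For independent RVs: Var(aX + bY) = a²Var(X) + b²Var(Y)
Var(U) = 2.25
Var(V) = 0.04
Var(Y) = 2²*2.25 + 3²*0.04
= 4*2.25 + 9*0.04 = 9.36

9.36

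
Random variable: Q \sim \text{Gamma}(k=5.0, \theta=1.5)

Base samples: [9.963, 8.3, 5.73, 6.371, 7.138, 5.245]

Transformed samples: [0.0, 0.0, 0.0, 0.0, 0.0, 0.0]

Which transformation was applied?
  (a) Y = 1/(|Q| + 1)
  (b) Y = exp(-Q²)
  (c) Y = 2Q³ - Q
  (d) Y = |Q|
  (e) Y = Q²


Checking option (b) Y = exp(-Q²):
  Q = 9.963 -> Y = 0.0 ✓
  Q = 8.3 -> Y = 0.0 ✓
  Q = 5.73 -> Y = 0.0 ✓
All samples match this transformation.

(b) exp(-Q²)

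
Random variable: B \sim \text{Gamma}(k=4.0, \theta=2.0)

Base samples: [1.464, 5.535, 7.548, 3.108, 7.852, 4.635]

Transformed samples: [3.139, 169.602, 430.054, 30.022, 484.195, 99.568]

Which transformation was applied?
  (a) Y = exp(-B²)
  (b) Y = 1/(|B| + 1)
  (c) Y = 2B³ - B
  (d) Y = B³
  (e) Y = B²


Checking option (d) Y = B³:
  B = 1.464 -> Y = 3.139 ✓
  B = 5.535 -> Y = 169.602 ✓
  B = 7.548 -> Y = 430.054 ✓
All samples match this transformation.

(d) B³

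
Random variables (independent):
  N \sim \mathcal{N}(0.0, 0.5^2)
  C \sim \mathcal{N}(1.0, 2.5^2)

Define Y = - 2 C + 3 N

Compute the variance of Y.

For independent RVs: Var(aX + bY) = a²Var(X) + b²Var(Y)
Var(N) = 0.25
Var(C) = 6.25
Var(Y) = 3²*0.25 + (-2)²*6.25
= 9*0.25 + 4*6.25 = 27.25

27.25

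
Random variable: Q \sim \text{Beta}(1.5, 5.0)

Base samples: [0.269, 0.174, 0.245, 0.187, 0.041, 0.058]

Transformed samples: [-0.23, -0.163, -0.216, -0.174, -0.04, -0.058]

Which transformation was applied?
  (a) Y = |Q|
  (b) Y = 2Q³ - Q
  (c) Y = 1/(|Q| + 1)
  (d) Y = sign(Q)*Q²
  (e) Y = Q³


Checking option (b) Y = 2Q³ - Q:
  Q = 0.269 -> Y = -0.23 ✓
  Q = 0.174 -> Y = -0.163 ✓
  Q = 0.245 -> Y = -0.216 ✓
All samples match this transformation.

(b) 2Q³ - Q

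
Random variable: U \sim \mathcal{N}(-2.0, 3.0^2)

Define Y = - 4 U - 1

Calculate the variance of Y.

For Y = aU + b: Var(Y) = a² * Var(U)
Var(U) = 3.0^2 = 9
Var(Y) = (-4)² * 9 = 16 * 9 = 144

144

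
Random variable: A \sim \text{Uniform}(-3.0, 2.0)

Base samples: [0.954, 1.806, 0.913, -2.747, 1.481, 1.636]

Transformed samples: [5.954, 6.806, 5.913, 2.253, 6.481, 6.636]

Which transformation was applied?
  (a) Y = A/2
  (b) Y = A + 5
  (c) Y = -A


Checking option (b) Y = A + 5:
  A = 0.954 -> Y = 5.954 ✓
  A = 1.806 -> Y = 6.806 ✓
  A = 0.913 -> Y = 5.913 ✓
All samples match this transformation.

(b) A + 5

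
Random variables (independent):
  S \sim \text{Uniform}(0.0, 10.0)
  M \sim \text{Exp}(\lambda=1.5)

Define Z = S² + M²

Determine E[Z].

E[Z] = E[S²] + E[M²]
E[S²] = Var(S) + E[S]² = 8.3333333 + 25 = 33.333333
E[M²] = Var(M) + E[M]² = 0.44444444 + 0.44444444 = 0.88888889
E[Z] = 33.333333 + 0.88888889 = 34.222222

34.222222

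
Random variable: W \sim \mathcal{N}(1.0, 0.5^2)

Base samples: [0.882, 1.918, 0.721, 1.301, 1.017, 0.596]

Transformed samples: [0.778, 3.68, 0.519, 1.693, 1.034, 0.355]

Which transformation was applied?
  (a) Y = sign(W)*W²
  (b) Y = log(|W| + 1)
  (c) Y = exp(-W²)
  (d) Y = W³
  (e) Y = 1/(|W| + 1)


Checking option (a) Y = sign(W)*W²:
  W = 0.882 -> Y = 0.778 ✓
  W = 1.918 -> Y = 3.68 ✓
  W = 0.721 -> Y = 0.519 ✓
All samples match this transformation.

(a) sign(W)*W²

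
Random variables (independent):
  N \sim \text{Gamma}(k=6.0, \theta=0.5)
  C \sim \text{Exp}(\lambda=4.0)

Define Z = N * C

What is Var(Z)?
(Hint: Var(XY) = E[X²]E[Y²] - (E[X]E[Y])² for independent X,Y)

Var(XY) = E[X²]E[Y²] - (E[X]E[Y])²
E[N] = 3, Var(N) = 1.5
E[C] = 0.25, Var(C) = 0.0625
E[N²] = 1.5 + 3² = 10.5
E[C²] = 0.0625 + 0.25² = 0.125
Var(Z) = 10.5*0.125 - (3*0.25)²
= 1.3125 - 0.5625 = 0.75

0.75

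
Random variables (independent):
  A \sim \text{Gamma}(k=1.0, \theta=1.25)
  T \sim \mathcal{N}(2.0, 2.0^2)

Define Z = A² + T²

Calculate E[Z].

E[Z] = E[A²] + E[T²]
E[A²] = Var(A) + E[A]² = 1.5625 + 1.5625 = 3.125
E[T²] = Var(T) + E[T]² = 4 + 4 = 8
E[Z] = 3.125 + 8 = 11.125

11.125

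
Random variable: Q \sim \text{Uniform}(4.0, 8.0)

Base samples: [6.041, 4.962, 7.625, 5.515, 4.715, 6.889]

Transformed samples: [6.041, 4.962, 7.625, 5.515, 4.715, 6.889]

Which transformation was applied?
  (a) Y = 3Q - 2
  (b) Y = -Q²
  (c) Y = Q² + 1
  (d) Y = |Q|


Checking option (d) Y = |Q|:
  Q = 6.041 -> Y = 6.041 ✓
  Q = 4.962 -> Y = 4.962 ✓
  Q = 7.625 -> Y = 7.625 ✓
All samples match this transformation.

(d) |Q|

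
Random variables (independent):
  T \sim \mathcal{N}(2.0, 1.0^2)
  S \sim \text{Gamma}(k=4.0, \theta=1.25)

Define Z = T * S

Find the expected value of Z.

For independent RVs: E[XY] = E[X]*E[Y]
E[T] = 2
E[S] = 5
E[Z] = 2 * 5 = 10

10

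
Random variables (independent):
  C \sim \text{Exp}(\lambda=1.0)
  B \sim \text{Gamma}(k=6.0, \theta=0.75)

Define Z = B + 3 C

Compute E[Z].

E[Z] = 3*E[C] + 1*E[B]
E[C] = 1
E[B] = 4.5
E[Z] = 3*1 + 1*4.5 = 7.5

7.5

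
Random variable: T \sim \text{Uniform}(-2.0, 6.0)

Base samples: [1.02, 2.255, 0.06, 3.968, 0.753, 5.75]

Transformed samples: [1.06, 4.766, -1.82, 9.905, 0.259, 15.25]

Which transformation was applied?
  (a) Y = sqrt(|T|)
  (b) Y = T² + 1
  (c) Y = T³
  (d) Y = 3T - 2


Checking option (d) Y = 3T - 2:
  T = 1.02 -> Y = 1.06 ✓
  T = 2.255 -> Y = 4.766 ✓
  T = 0.06 -> Y = -1.82 ✓
All samples match this transformation.

(d) 3T - 2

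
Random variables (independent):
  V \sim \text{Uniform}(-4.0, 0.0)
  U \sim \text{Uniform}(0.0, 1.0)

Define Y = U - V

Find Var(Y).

For independent RVs: Var(aX + bY) = a²Var(X) + b²Var(Y)
Var(V) = 1.3333333
Var(U) = 0.083333333
Var(Y) = (-1)²*1.3333333 + 1²*0.083333333
= 1*1.3333333 + 1*0.083333333 = 1.4166667

1.4166667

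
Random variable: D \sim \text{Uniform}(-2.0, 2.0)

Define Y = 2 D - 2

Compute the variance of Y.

For Y = aD + b: Var(Y) = a² * Var(D)
Var(D) = (2 + 2)^2/12 = 1.3333333
Var(Y) = 2² * 1.3333333 = 4 * 1.3333333 = 5.3333333

5.3333333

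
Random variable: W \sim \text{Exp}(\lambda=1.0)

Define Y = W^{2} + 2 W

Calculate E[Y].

E[Y] = 1*E[W²] + 2*E[W]
E[W] = 1
E[W²] = Var(W) + (E[W])² = 1 + 1 = 2
E[Y] = 1*2 + 2*1 = 4

4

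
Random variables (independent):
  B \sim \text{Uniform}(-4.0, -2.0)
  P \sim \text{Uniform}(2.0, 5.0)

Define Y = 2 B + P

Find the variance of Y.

For independent RVs: Var(aX + bY) = a²Var(X) + b²Var(Y)
Var(B) = 0.33333333
Var(P) = 0.75
Var(Y) = 2²*0.33333333 + 1²*0.75
= 4*0.33333333 + 1*0.75 = 2.0833333

2.0833333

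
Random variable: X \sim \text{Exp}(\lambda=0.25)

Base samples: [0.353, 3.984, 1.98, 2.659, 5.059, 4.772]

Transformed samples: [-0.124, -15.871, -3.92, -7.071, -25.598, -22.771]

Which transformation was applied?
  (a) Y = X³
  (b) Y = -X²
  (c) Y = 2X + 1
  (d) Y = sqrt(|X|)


Checking option (b) Y = -X²:
  X = 0.353 -> Y = -0.124 ✓
  X = 3.984 -> Y = -15.871 ✓
  X = 1.98 -> Y = -3.92 ✓
All samples match this transformation.

(b) -X²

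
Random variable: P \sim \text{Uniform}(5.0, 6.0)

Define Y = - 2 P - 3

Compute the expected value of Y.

For Y = -2P - 3:
E[Y] = -2 * E[P] - 3
E[P] = (5 + 6)/2 = 5.5
E[Y] = -2 * 5.5 - 3 = -14

-14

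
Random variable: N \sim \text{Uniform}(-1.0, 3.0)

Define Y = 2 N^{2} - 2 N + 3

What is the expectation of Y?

E[Y] = 2*E[N²] - 2*E[N] + 3
E[N] = 1
E[N²] = Var(N) + (E[N])² = 1.3333333 + 1 = 2.3333333
E[Y] = 2*2.3333333 - 2*1 + 3 = 5.6666667

5.6666667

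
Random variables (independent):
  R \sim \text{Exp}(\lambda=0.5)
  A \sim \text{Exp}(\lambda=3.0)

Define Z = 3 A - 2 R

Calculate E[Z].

E[Z] = -2*E[R] + 3*E[A]
E[R] = 2
E[A] = 0.33333333
E[Z] = -2*2 + 3*0.33333333 = -3

-3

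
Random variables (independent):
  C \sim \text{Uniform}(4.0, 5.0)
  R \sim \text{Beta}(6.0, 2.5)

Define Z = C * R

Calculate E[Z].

For independent RVs: E[XY] = E[X]*E[Y]
E[C] = 4.5
E[R] = 0.70588235
E[Z] = 4.5 * 0.70588235 = 3.1764706

3.1764706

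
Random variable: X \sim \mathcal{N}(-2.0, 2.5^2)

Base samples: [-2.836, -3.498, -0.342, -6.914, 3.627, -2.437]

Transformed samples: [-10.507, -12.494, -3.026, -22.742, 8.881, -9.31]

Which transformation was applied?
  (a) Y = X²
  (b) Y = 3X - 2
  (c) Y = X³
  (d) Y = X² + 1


Checking option (b) Y = 3X - 2:
  X = -2.836 -> Y = -10.507 ✓
  X = -3.498 -> Y = -12.494 ✓
  X = -0.342 -> Y = -3.026 ✓
All samples match this transformation.

(b) 3X - 2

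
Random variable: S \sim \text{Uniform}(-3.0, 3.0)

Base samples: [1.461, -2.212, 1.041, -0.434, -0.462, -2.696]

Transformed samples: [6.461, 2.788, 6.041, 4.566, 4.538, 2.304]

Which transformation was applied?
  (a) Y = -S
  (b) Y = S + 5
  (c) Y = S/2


Checking option (b) Y = S + 5:
  S = 1.461 -> Y = 6.461 ✓
  S = -2.212 -> Y = 2.788 ✓
  S = 1.041 -> Y = 6.041 ✓
All samples match this transformation.

(b) S + 5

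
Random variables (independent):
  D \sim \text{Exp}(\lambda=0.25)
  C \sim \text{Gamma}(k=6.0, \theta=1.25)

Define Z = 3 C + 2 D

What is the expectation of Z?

E[Z] = 2*E[D] + 3*E[C]
E[D] = 4
E[C] = 7.5
E[Z] = 2*4 + 3*7.5 = 30.5

30.5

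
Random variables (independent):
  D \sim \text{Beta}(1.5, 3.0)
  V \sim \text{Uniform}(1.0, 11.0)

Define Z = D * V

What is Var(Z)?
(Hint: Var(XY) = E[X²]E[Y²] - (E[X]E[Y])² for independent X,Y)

Var(XY) = E[X²]E[Y²] - (E[X]E[Y])²
E[D] = 0.33333333, Var(D) = 0.04040404
E[V] = 6, Var(V) = 8.3333333
E[D²] = 0.04040404 + 0.33333333² = 0.15151515
E[V²] = 8.3333333 + 6² = 44.333333
Var(Z) = 0.15151515*44.333333 - (0.33333333*6)²
= 6.7171717 - 4 = 2.7171717

2.7171717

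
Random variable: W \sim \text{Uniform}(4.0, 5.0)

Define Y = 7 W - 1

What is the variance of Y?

For Y = aW + b: Var(Y) = a² * Var(W)
Var(W) = (5 - 4)^2/12 = 0.083333333
Var(Y) = 7² * 0.083333333 = 49 * 0.083333333 = 4.0833333

4.0833333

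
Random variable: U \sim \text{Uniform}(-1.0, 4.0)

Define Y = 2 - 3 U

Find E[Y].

For Y = -3U + 2:
E[Y] = -3 * E[U] + 2
E[U] = (-1 + 4)/2 = 1.5
E[Y] = -3 * 1.5 + 2 = -2.5

-2.5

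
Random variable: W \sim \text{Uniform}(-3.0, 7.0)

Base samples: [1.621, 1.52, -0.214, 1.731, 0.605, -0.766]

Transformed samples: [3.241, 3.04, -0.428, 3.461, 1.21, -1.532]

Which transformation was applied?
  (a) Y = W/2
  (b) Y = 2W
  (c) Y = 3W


Checking option (b) Y = 2W:
  W = 1.621 -> Y = 3.241 ✓
  W = 1.52 -> Y = 3.04 ✓
  W = -0.214 -> Y = -0.428 ✓
All samples match this transformation.

(b) 2W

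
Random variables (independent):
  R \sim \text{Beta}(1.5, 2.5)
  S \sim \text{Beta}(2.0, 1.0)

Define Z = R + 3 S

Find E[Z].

E[Z] = 1*E[R] + 3*E[S]
E[R] = 0.375
E[S] = 0.66666667
E[Z] = 1*0.375 + 3*0.66666667 = 2.375

2.375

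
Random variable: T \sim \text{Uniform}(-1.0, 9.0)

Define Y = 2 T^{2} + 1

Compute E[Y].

E[Y] = 2*E[T²] + 1
E[T] = 4
E[T²] = Var(T) + (E[T])² = 8.3333333 + 16 = 24.333333
E[Y] = 2*24.333333 + 1 = 49.666667

49.666667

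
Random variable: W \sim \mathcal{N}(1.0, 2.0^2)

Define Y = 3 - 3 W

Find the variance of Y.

For Y = aW + b: Var(Y) = a² * Var(W)
Var(W) = 2.0^2 = 4
Var(Y) = (-3)² * 4 = 9 * 4 = 36

36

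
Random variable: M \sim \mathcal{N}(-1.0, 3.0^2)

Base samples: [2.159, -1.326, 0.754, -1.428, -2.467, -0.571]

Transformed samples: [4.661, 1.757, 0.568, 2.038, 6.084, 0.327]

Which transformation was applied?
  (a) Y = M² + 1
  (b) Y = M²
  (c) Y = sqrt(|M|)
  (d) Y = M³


Checking option (b) Y = M²:
  M = 2.159 -> Y = 4.661 ✓
  M = -1.326 -> Y = 1.757 ✓
  M = 0.754 -> Y = 0.568 ✓
All samples match this transformation.

(b) M²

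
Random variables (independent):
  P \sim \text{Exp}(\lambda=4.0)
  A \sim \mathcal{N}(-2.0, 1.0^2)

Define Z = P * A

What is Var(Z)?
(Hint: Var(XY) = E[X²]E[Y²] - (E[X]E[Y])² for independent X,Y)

Var(XY) = E[X²]E[Y²] - (E[X]E[Y])²
E[P] = 0.25, Var(P) = 0.0625
E[A] = -2, Var(A) = 1
E[P²] = 0.0625 + 0.25² = 0.125
E[A²] = 1 + (-2)² = 5
Var(Z) = 0.125*5 - (0.25*(-2))²
= 0.625 - 0.25 = 0.375

0.375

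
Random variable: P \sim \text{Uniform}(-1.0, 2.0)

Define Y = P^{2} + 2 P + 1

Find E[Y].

E[Y] = 1*E[P²] + 2*E[P] + 1
E[P] = 0.5
E[P²] = Var(P) + (E[P])² = 0.75 + 0.25 = 1
E[Y] = 1*1 + 2*0.5 + 1 = 3

3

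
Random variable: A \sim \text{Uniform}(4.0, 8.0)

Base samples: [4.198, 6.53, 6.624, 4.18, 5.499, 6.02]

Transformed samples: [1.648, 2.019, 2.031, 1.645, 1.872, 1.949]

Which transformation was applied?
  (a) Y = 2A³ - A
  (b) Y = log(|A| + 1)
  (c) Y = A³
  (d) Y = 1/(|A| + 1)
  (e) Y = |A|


Checking option (b) Y = log(|A| + 1):
  A = 4.198 -> Y = 1.648 ✓
  A = 6.53 -> Y = 2.019 ✓
  A = 6.624 -> Y = 2.031 ✓
All samples match this transformation.

(b) log(|A| + 1)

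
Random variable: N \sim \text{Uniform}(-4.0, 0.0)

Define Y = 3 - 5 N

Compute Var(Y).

For Y = aN + b: Var(Y) = a² * Var(N)
Var(N) = (0 + 4)^2/12 = 1.3333333
Var(Y) = (-5)² * 1.3333333 = 25 * 1.3333333 = 33.333333

33.333333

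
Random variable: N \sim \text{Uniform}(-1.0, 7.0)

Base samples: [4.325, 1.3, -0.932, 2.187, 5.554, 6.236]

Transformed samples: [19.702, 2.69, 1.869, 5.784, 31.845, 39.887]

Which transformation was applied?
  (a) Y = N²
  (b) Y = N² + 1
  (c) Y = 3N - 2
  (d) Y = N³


Checking option (b) Y = N² + 1:
  N = 4.325 -> Y = 19.702 ✓
  N = 1.3 -> Y = 2.69 ✓
  N = -0.932 -> Y = 1.869 ✓
All samples match this transformation.

(b) N² + 1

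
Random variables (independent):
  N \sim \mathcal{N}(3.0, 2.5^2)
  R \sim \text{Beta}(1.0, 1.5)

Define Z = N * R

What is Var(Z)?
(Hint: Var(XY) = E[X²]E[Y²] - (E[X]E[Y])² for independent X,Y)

Var(XY) = E[X²]E[Y²] - (E[X]E[Y])²
E[N] = 3, Var(N) = 6.25
E[R] = 0.4, Var(R) = 0.068571429
E[N²] = 6.25 + 3² = 15.25
E[R²] = 0.068571429 + 0.4² = 0.22857143
Var(Z) = 15.25*0.22857143 - (3*0.4)²
= 3.4857143 - 1.44 = 2.0457143

2.0457143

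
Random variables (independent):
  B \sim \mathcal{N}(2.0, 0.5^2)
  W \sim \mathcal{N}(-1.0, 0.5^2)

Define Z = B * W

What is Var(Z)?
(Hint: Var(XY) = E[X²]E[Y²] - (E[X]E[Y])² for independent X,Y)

Var(XY) = E[X²]E[Y²] - (E[X]E[Y])²
E[B] = 2, Var(B) = 0.25
E[W] = -1, Var(W) = 0.25
E[B²] = 0.25 + 2² = 4.25
E[W²] = 0.25 + (-1)² = 1.25
Var(Z) = 4.25*1.25 - (2*(-1))²
= 5.3125 - 4 = 1.3125

1.3125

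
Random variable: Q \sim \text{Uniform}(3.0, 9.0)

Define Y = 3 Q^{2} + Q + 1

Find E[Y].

E[Y] = 3*E[Q²] + 1*E[Q] + 1
E[Q] = 6
E[Q²] = Var(Q) + (E[Q])² = 3 + 36 = 39
E[Y] = 3*39 + 1*6 + 1 = 124

124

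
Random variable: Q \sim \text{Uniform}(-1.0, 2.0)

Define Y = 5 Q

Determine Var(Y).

For Y = aQ + b: Var(Y) = a² * Var(Q)
Var(Q) = (2 + 1)^2/12 = 0.75
Var(Y) = 5² * 0.75 = 25 * 0.75 = 18.75

18.75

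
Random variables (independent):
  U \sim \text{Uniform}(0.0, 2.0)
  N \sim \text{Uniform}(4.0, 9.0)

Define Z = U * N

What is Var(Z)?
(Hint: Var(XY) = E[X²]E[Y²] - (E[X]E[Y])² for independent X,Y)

Var(XY) = E[X²]E[Y²] - (E[X]E[Y])²
E[U] = 1, Var(U) = 0.33333333
E[N] = 6.5, Var(N) = 2.0833333
E[U²] = 0.33333333 + 1² = 1.3333333
E[N²] = 2.0833333 + 6.5² = 44.333333
Var(Z) = 1.3333333*44.333333 - (1*6.5)²
= 59.111111 - 42.25 = 16.861111

16.861111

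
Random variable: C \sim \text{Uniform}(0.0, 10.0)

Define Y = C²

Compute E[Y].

Using E[X²] = Var(X) + (E[X])²:
E[C] = 5
Var(C) = (10 - 0)^2/12 = 8.3333333
E[C²] = 8.3333333 + 5² = 8.3333333 + 25 = 33.333333

33.333333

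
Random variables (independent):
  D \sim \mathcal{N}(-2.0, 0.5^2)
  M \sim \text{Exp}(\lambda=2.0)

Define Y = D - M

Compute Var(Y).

For independent RVs: Var(aX + bY) = a²Var(X) + b²Var(Y)
Var(D) = 0.25
Var(M) = 0.25
Var(Y) = 1²*0.25 + (-1)²*0.25
= 1*0.25 + 1*0.25 = 0.5

0.5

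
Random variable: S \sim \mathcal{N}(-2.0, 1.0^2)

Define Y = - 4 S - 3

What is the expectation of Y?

For Y = -4S - 3:
E[Y] = -4 * E[S] - 3
E[S] = -2.0 = -2
E[Y] = -4 * (-2) - 3 = 5

5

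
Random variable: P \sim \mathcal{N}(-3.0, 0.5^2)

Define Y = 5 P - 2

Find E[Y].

For Y = 5P - 2:
E[Y] = 5 * E[P] - 2
E[P] = -3.0 = -3
E[Y] = 5 * (-3) - 2 = -17

-17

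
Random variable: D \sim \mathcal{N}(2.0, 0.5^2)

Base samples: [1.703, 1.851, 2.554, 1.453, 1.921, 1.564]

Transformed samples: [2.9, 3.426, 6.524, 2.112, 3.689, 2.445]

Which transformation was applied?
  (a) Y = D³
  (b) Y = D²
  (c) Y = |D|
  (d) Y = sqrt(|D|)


Checking option (b) Y = D²:
  D = 1.703 -> Y = 2.9 ✓
  D = 1.851 -> Y = 3.426 ✓
  D = 2.554 -> Y = 6.524 ✓
All samples match this transformation.

(b) D²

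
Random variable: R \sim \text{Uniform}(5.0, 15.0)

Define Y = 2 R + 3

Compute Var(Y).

For Y = aR + b: Var(Y) = a² * Var(R)
Var(R) = (15 - 5)^2/12 = 8.3333333
Var(Y) = 2² * 8.3333333 = 4 * 8.3333333 = 33.333333

33.333333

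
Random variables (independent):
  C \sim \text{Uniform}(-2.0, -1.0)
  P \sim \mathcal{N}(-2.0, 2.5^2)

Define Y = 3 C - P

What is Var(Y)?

For independent RVs: Var(aX + bY) = a²Var(X) + b²Var(Y)
Var(C) = 0.083333333
Var(P) = 6.25
Var(Y) = 3²*0.083333333 + (-1)²*6.25
= 9*0.083333333 + 1*6.25 = 7

7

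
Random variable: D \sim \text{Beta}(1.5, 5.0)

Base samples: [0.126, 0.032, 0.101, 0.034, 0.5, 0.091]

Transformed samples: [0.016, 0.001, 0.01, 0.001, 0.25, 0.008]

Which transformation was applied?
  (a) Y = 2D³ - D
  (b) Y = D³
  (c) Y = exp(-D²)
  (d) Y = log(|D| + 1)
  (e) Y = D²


Checking option (e) Y = D²:
  D = 0.126 -> Y = 0.016 ✓
  D = 0.032 -> Y = 0.001 ✓
  D = 0.101 -> Y = 0.01 ✓
All samples match this transformation.

(e) D²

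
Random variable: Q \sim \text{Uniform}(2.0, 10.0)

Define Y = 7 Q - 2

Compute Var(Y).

For Y = aQ + b: Var(Y) = a² * Var(Q)
Var(Q) = (10 - 2)^2/12 = 5.3333333
Var(Y) = 7² * 5.3333333 = 49 * 5.3333333 = 261.33333

261.33333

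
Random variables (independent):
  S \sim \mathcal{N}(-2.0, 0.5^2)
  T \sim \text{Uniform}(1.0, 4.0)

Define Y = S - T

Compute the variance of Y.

For independent RVs: Var(aX + bY) = a²Var(X) + b²Var(Y)
Var(S) = 0.25
Var(T) = 0.75
Var(Y) = 1²*0.25 + (-1)²*0.75
= 1*0.25 + 1*0.75 = 1

1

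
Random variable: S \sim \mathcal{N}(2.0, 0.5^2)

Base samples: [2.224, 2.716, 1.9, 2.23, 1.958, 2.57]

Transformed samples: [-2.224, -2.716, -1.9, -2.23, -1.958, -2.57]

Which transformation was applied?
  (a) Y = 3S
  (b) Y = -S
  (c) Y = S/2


Checking option (b) Y = -S:
  S = 2.224 -> Y = -2.224 ✓
  S = 2.716 -> Y = -2.716 ✓
  S = 1.9 -> Y = -1.9 ✓
All samples match this transformation.

(b) -S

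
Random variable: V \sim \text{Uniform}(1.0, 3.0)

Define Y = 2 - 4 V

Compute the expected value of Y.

For Y = -4V + 2:
E[Y] = -4 * E[V] + 2
E[V] = (1 + 3)/2 = 2
E[Y] = -4 * 2 + 2 = -6

-6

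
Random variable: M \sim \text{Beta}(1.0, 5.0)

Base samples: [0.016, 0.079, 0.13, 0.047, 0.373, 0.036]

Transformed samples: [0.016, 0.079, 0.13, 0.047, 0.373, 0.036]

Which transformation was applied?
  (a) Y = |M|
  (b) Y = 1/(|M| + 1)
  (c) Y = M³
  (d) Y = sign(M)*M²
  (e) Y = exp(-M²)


Checking option (a) Y = |M|:
  M = 0.016 -> Y = 0.016 ✓
  M = 0.079 -> Y = 0.079 ✓
  M = 0.13 -> Y = 0.13 ✓
All samples match this transformation.

(a) |M|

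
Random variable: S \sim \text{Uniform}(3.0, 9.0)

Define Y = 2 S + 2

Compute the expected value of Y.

For Y = 2S + 2:
E[Y] = 2 * E[S] + 2
E[S] = (3 + 9)/2 = 6
E[Y] = 2 * 6 + 2 = 14

14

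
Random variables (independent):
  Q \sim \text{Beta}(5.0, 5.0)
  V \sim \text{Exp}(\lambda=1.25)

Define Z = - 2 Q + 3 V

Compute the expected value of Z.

E[Z] = -2*E[Q] + 3*E[V]
E[Q] = 0.5
E[V] = 0.8
E[Z] = -2*0.5 + 3*0.8 = 1.4

1.4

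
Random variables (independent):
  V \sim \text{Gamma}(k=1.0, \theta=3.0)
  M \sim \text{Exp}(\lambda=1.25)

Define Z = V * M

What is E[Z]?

For independent RVs: E[XY] = E[X]*E[Y]
E[V] = 3
E[M] = 0.8
E[Z] = 3 * 0.8 = 2.4

2.4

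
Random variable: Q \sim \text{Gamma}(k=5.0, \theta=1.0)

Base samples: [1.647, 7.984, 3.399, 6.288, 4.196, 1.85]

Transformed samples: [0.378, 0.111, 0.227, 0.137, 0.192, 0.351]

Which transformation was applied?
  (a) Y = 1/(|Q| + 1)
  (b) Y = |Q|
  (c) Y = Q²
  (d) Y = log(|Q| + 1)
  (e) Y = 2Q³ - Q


Checking option (a) Y = 1/(|Q| + 1):
  Q = 1.647 -> Y = 0.378 ✓
  Q = 7.984 -> Y = 0.111 ✓
  Q = 3.399 -> Y = 0.227 ✓
All samples match this transformation.

(a) 1/(|Q| + 1)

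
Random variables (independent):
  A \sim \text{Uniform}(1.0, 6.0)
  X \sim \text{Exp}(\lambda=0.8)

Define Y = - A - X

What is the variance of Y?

For independent RVs: Var(aX + bY) = a²Var(X) + b²Var(Y)
Var(A) = 2.0833333
Var(X) = 1.5625
Var(Y) = (-1)²*2.0833333 + (-1)²*1.5625
= 1*2.0833333 + 1*1.5625 = 3.6458333

3.6458333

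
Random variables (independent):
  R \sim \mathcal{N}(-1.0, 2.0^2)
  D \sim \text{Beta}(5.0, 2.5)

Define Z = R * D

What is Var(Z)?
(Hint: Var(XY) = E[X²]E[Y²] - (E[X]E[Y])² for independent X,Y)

Var(XY) = E[X²]E[Y²] - (E[X]E[Y])²
E[R] = -1, Var(R) = 4
E[D] = 0.66666667, Var(D) = 0.026143791
E[R²] = 4 + (-1)² = 5
E[D²] = 0.026143791 + 0.66666667² = 0.47058824
Var(Z) = 5*0.47058824 - (-1*0.66666667)²
= 2.3529412 - 0.44444444 = 1.9084967

1.9084967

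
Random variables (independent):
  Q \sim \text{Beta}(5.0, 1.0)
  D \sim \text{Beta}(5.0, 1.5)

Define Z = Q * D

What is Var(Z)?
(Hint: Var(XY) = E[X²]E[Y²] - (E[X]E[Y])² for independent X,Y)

Var(XY) = E[X²]E[Y²] - (E[X]E[Y])²
E[Q] = 0.83333333, Var(Q) = 0.01984127
E[D] = 0.76923077, Var(D) = 0.023668639
E[Q²] = 0.01984127 + 0.83333333² = 0.71428571
E[D²] = 0.023668639 + 0.76923077² = 0.61538462
Var(Z) = 0.71428571*0.61538462 - (0.83333333*0.76923077)²
= 0.43956044 - 0.41091387 = 0.028646567

0.028646567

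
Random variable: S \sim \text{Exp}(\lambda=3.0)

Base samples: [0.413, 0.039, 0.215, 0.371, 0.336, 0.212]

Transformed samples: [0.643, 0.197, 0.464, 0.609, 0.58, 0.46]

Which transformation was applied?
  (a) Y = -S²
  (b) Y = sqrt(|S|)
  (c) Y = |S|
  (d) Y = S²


Checking option (b) Y = sqrt(|S|):
  S = 0.413 -> Y = 0.643 ✓
  S = 0.039 -> Y = 0.197 ✓
  S = 0.215 -> Y = 0.464 ✓
All samples match this transformation.

(b) sqrt(|S|)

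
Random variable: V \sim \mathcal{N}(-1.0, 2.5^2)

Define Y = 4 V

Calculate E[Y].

For Y = 4V:
E[Y] = 4 * E[V]
E[V] = -1.0 = -1
E[Y] = 4 * (-1) = -4

-4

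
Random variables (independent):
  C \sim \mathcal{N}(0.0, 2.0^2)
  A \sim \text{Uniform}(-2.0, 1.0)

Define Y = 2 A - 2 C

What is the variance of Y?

For independent RVs: Var(aX + bY) = a²Var(X) + b²Var(Y)
Var(C) = 4
Var(A) = 0.75
Var(Y) = (-2)²*4 + 2²*0.75
= 4*4 + 4*0.75 = 19

19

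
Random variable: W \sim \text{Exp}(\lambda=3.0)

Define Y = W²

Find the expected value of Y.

E[W²] = Var(W) + (E[W])² = 0.11111111 + 0.11111111 = 0.22222222

0.22222222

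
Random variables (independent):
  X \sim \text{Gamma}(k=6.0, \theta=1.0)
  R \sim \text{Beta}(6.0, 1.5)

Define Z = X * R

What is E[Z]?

For independent RVs: E[XY] = E[X]*E[Y]
E[X] = 6
E[R] = 0.8
E[Z] = 6 * 0.8 = 4.8

4.8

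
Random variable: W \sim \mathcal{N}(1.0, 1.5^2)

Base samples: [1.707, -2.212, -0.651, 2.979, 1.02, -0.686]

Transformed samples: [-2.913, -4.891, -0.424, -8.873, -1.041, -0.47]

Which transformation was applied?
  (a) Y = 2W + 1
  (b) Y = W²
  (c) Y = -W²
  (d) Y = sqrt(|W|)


Checking option (c) Y = -W²:
  W = 1.707 -> Y = -2.913 ✓
  W = -2.212 -> Y = -4.891 ✓
  W = -0.651 -> Y = -0.424 ✓
All samples match this transformation.

(c) -W²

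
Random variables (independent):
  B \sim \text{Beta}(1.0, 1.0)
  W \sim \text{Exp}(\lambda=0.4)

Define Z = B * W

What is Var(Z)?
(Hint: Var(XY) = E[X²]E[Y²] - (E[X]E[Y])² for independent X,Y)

Var(XY) = E[X²]E[Y²] - (E[X]E[Y])²
E[B] = 0.5, Var(B) = 0.083333333
E[W] = 2.5, Var(W) = 6.25
E[B²] = 0.083333333 + 0.5² = 0.33333333
E[W²] = 6.25 + 2.5² = 12.5
Var(Z) = 0.33333333*12.5 - (0.5*2.5)²
= 4.1666667 - 1.5625 = 2.6041667

2.6041667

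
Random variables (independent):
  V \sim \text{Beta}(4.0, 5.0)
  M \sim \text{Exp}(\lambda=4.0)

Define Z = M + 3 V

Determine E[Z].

E[Z] = 3*E[V] + 1*E[M]
E[V] = 0.44444444
E[M] = 0.25
E[Z] = 3*0.44444444 + 1*0.25 = 1.5833333

1.5833333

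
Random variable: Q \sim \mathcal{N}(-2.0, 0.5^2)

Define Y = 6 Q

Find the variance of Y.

For Y = aQ + b: Var(Y) = a² * Var(Q)
Var(Q) = 0.5^2 = 0.25
Var(Y) = 6² * 0.25 = 36 * 0.25 = 9

9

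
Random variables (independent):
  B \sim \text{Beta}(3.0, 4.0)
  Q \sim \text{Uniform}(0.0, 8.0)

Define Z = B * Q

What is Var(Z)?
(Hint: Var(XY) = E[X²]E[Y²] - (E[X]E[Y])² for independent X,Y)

Var(XY) = E[X²]E[Y²] - (E[X]E[Y])²
E[B] = 0.42857143, Var(B) = 0.030612245
E[Q] = 4, Var(Q) = 5.3333333
E[B²] = 0.030612245 + 0.42857143² = 0.21428571
E[Q²] = 5.3333333 + 4² = 21.333333
Var(Z) = 0.21428571*21.333333 - (0.42857143*4)²
= 4.5714286 - 2.9387755 = 1.6326531

1.6326531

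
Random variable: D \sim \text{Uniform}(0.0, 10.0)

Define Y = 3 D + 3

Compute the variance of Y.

For Y = aD + b: Var(Y) = a² * Var(D)
Var(D) = (10 - 0)^2/12 = 8.3333333
Var(Y) = 3² * 8.3333333 = 9 * 8.3333333 = 75

75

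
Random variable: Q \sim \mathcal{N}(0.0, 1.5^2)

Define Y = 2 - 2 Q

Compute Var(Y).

For Y = aQ + b: Var(Y) = a² * Var(Q)
Var(Q) = 1.5^2 = 2.25
Var(Y) = (-2)² * 2.25 = 4 * 2.25 = 9

9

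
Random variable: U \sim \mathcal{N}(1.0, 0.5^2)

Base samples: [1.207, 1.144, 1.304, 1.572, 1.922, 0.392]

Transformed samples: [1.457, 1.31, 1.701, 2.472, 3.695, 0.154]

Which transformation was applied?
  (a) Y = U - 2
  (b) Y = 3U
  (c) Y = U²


Checking option (c) Y = U²:
  U = 1.207 -> Y = 1.457 ✓
  U = 1.144 -> Y = 1.31 ✓
  U = 1.304 -> Y = 1.701 ✓
All samples match this transformation.

(c) U²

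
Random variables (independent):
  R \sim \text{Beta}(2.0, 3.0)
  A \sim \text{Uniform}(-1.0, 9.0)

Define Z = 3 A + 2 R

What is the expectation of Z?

E[Z] = 2*E[R] + 3*E[A]
E[R] = 0.4
E[A] = 4
E[Z] = 2*0.4 + 3*4 = 12.8

12.8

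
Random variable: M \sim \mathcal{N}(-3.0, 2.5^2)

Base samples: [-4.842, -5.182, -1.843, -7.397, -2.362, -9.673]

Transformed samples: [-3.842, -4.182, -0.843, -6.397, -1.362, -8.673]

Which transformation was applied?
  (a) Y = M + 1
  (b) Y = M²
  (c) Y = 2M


Checking option (a) Y = M + 1:
  M = -4.842 -> Y = -3.842 ✓
  M = -5.182 -> Y = -4.182 ✓
  M = -1.843 -> Y = -0.843 ✓
All samples match this transformation.

(a) M + 1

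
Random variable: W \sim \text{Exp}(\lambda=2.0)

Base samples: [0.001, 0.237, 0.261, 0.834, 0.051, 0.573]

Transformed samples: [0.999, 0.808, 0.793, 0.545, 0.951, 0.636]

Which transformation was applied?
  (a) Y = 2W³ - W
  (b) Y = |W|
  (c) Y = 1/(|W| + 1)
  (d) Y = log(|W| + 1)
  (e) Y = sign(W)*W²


Checking option (c) Y = 1/(|W| + 1):
  W = 0.001 -> Y = 0.999 ✓
  W = 0.237 -> Y = 0.808 ✓
  W = 0.261 -> Y = 0.793 ✓
All samples match this transformation.

(c) 1/(|W| + 1)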